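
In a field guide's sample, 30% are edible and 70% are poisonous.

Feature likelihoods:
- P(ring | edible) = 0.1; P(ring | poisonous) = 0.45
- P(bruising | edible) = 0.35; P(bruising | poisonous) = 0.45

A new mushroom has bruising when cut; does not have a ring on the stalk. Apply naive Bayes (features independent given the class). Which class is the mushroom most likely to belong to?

poisonous

edible: 0.3 × (1−0.1) × 0.35 = 0.0945
poisonous: 0.7 × (1−0.45) × 0.45 = 0.17325
Highest score → poisonous.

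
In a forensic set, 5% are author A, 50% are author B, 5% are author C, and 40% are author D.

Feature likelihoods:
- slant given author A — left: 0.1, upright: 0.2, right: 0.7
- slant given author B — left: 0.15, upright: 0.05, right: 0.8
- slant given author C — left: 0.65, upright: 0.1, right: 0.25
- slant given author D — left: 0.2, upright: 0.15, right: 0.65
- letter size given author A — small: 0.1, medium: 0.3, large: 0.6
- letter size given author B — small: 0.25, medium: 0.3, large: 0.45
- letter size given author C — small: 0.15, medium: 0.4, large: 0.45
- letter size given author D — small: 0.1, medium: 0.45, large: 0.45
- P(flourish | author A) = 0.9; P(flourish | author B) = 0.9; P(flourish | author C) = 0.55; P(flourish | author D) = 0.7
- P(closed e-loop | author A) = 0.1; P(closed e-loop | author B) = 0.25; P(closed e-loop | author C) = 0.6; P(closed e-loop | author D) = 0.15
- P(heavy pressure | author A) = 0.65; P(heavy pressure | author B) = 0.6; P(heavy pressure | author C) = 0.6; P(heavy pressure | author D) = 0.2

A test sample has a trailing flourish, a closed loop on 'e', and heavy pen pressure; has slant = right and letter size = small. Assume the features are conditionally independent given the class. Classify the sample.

author B

author A: 0.05 × 0.7 × 0.1 × 0.9 × 0.1 × 0.65 = 0.00020475
author B: 0.5 × 0.8 × 0.25 × 0.9 × 0.25 × 0.6 = 0.0135
author C: 0.05 × 0.25 × 0.15 × 0.55 × 0.6 × 0.6 = 0.00037125
author D: 0.4 × 0.65 × 0.1 × 0.7 × 0.15 × 0.2 = 0.000546
Highest score → author B.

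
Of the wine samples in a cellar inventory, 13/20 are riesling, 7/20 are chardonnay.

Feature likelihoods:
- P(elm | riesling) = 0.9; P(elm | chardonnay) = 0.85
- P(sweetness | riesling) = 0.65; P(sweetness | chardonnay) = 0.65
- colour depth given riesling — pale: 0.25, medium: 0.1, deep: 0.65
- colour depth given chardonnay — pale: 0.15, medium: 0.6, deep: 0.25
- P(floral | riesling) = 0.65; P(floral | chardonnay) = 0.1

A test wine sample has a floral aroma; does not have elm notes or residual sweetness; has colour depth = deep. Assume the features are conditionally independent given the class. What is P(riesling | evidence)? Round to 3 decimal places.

riesling: 0.65 × (1−0.9) × (1−0.65) × 0.65 × 0.65 = 0.009611875
chardonnay: 0.35 × (1−0.85) × (1−0.65) × 0.25 × 0.1 = 0.000459375
P(riesling | x) = 0.009611875 / 0.01007125 ≈ 0.954

0.954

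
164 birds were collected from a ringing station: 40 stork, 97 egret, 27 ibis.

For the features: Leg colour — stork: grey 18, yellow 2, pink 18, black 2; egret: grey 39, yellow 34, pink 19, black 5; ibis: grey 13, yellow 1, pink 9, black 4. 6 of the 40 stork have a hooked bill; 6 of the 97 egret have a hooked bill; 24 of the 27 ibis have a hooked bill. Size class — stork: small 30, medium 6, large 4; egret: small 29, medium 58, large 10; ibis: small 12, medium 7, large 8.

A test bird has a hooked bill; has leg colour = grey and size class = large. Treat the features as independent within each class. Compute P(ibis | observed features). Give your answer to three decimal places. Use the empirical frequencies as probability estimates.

stork: (40/164) × (18/40) × (6/40) × (4/40) ≈ 0.00164634
egret: (97/164) × (39/97) × (6/97) × (10/97) ≈ 0.00151645
ibis: (27/164) × (13/27) × (24/27) × (8/27) ≈ 0.0208772
P(ibis | x) = 0.0208772 / 0.02403999 ≈ 0.868

0.868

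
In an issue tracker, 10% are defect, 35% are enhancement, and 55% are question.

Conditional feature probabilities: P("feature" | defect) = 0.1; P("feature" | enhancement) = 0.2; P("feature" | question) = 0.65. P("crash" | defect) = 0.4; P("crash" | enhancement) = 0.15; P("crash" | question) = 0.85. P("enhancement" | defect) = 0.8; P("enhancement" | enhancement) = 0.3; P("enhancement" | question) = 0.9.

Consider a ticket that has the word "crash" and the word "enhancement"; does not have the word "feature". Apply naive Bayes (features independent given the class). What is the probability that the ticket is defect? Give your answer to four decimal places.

0.1527

defect: 0.1 × (1−0.1) × 0.4 × 0.8 = 0.0288
enhancement: 0.35 × (1−0.2) × 0.15 × 0.3 = 0.0126
question: 0.55 × (1−0.65) × 0.85 × 0.9 = 0.1472625
P(defect | x) = 0.0288 / 0.1886625 ≈ 0.1527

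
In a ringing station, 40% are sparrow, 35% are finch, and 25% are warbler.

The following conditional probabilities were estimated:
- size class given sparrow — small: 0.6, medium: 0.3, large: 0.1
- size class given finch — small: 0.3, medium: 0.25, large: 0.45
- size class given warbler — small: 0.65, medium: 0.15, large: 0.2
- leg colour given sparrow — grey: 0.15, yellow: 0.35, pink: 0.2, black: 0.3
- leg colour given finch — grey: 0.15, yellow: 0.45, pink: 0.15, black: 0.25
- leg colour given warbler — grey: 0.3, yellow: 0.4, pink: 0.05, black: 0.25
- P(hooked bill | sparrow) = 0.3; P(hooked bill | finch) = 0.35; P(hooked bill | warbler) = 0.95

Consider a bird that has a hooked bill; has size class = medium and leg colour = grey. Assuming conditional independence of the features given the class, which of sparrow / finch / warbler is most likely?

sparrow: 0.4 × 0.3 × 0.15 × 0.3 = 0.0054
finch: 0.35 × 0.25 × 0.15 × 0.35 = 0.00459375
warbler: 0.25 × 0.15 × 0.3 × 0.95 = 0.0106875
Highest score → warbler.

warbler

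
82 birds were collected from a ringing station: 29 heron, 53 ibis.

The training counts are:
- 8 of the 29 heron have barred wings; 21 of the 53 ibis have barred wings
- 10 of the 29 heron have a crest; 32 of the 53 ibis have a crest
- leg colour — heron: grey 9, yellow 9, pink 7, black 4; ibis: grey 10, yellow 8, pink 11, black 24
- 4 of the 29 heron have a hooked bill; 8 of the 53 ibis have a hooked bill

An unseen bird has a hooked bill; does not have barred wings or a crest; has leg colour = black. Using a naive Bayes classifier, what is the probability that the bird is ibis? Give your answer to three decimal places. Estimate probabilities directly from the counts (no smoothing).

0.768

heron: (29/82) × (21/29) × (19/29) × (4/29) × (4/29) ≈ 0.00319216
ibis: (53/82) × (32/53) × (21/53) × (24/53) × (8/53) ≈ 0.0105689
P(ibis | x) = 0.0105689 / 0.01376106 ≈ 0.768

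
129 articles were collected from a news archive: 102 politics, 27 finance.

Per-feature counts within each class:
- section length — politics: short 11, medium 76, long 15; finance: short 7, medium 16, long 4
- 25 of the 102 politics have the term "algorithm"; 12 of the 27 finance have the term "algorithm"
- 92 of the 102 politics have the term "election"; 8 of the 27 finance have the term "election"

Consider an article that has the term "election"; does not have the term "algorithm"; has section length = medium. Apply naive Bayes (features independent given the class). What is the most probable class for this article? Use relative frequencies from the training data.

politics: (102/129) × (76/102) × (77/102) × (92/102) ≈ 0.401146
finance: (27/129) × (16/27) × (15/27) × (8/27) ≈ 0.0204166
Highest score → politics.

politics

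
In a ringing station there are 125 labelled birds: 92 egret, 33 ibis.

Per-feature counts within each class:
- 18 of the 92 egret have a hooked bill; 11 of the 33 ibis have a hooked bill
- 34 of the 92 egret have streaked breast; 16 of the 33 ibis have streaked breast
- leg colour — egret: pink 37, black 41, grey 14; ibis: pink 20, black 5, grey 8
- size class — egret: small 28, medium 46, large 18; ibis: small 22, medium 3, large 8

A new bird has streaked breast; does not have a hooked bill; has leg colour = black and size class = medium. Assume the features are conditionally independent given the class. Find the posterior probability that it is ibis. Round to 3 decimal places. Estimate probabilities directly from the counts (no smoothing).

egret: (92/125) × (74/92) × (34/92) × (41/92) × (46/92) ≈ 0.0487505
ibis: (33/125) × (22/33) × (16/33) × (5/33) × (3/33) ≈ 0.00117539
P(ibis | x) = 0.00117539 / 0.04992589 ≈ 0.024

0.024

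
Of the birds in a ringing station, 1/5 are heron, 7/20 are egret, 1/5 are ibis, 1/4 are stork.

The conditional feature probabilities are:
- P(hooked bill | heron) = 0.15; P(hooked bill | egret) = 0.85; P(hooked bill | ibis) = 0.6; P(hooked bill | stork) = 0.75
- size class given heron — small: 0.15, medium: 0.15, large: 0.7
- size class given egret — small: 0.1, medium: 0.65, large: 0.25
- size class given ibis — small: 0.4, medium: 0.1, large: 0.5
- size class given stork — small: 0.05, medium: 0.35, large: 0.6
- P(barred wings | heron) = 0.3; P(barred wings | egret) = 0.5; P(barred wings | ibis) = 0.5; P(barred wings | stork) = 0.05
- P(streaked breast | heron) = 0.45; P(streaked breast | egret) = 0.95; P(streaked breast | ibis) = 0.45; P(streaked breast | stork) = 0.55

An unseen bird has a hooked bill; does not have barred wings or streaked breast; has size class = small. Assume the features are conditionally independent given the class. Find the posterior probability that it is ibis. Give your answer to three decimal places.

0.671

heron: 0.2 × 0.15 × 0.15 × (1−0.3) × (1−0.45) = 0.0017325
egret: 0.35 × 0.85 × 0.1 × (1−0.5) × (1−0.95) = 0.00074375
ibis: 0.2 × 0.6 × 0.4 × (1−0.5) × (1−0.45) = 0.0132
stork: 0.25 × 0.75 × 0.05 × (1−0.05) × (1−0.55) = 0.0040078125
P(ibis | x) = 0.0132 / 0.0196840625 ≈ 0.671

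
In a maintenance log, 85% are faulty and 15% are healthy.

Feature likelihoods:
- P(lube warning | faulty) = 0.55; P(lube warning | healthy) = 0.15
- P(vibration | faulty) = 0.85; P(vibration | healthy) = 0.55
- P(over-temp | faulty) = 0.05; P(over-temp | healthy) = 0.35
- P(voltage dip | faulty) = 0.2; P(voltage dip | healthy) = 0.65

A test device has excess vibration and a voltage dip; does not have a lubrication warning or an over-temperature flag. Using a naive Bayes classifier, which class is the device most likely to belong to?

faulty: 0.85 × (1−0.55) × 0.85 × (1−0.05) × 0.2 = 0.06177375
healthy: 0.15 × (1−0.15) × 0.55 × (1−0.35) × 0.65 = 0.0296278125
Highest score → faulty.

faulty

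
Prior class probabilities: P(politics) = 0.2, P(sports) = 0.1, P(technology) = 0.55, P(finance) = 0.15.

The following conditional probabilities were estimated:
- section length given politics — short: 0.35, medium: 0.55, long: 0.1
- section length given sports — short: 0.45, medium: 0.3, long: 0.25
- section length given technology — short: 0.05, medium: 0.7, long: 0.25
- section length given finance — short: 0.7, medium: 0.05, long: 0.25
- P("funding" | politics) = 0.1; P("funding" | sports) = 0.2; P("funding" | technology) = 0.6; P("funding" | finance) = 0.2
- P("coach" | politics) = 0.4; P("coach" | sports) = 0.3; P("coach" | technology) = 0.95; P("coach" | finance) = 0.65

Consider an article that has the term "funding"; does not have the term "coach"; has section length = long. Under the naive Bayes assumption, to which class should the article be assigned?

technology

politics: 0.2 × 0.1 × 0.1 × (1−0.4) = 0.0012
sports: 0.1 × 0.25 × 0.2 × (1−0.3) = 0.0035
technology: 0.55 × 0.25 × 0.6 × (1−0.95) = 0.004125
finance: 0.15 × 0.25 × 0.2 × (1−0.65) = 0.002625
Highest score → technology.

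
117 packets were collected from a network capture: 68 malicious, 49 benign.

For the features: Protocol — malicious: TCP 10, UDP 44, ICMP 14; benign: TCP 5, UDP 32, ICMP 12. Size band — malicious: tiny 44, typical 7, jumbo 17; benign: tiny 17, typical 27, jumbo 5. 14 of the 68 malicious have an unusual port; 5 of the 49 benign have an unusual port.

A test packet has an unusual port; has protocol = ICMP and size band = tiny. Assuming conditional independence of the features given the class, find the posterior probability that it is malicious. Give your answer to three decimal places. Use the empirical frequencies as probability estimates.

0.814

malicious: (68/117) × (14/68) × (44/68) × (14/68) ≈ 0.0159406
benign: (49/117) × (12/49) × (17/49) × (5/49) ≈ 0.00363097
P(malicious | x) = 0.0159406 / 0.01957157 ≈ 0.814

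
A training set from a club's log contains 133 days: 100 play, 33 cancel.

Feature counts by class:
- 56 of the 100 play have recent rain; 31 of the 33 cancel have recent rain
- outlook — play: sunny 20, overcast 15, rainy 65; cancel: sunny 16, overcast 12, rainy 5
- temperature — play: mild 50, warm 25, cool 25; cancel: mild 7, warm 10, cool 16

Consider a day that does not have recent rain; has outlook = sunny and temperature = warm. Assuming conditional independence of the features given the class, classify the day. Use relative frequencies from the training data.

play

play: (100/133) × (44/100) × (20/100) × (25/100) ≈ 0.0165414
cancel: (33/133) × (2/33) × (16/33) × (10/33) ≈ 0.00220938
Highest score → play.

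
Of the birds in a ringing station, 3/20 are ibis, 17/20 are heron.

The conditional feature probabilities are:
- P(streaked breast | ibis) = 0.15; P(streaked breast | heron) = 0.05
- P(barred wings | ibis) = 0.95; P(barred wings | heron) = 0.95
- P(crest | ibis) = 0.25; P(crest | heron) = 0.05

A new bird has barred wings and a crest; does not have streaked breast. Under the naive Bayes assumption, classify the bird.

ibis: 0.15 × (1−0.15) × 0.95 × 0.25 = 0.03028125
heron: 0.85 × (1−0.05) × 0.95 × 0.05 = 0.03835625
Highest score → heron.

heron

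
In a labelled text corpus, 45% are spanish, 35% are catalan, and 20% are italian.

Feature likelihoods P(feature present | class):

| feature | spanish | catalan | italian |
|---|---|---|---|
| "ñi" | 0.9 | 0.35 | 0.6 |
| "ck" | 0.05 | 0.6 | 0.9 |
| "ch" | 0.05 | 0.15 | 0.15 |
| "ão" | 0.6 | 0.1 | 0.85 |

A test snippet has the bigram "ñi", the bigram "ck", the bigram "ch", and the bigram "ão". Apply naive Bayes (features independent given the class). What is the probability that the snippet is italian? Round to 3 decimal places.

spanish: 0.45 × 0.9 × 0.05 × 0.05 × 0.6 = 0.0006075
catalan: 0.35 × 0.35 × 0.6 × 0.15 × 0.1 = 0.0011025
italian: 0.2 × 0.6 × 0.9 × 0.15 × 0.85 = 0.01377
P(italian | x) = 0.01377 / 0.01548 ≈ 0.890

0.890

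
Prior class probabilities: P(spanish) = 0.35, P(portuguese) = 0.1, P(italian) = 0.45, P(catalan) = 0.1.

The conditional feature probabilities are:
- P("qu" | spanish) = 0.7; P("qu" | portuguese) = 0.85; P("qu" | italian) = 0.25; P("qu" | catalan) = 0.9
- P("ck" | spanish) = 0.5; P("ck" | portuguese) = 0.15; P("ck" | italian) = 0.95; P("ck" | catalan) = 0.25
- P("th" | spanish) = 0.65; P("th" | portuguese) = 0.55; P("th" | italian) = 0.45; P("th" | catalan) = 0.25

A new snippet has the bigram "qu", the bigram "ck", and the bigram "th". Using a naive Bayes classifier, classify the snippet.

spanish: 0.35 × 0.7 × 0.5 × 0.65 = 0.079625
portuguese: 0.1 × 0.85 × 0.15 × 0.55 = 0.0070125
italian: 0.45 × 0.25 × 0.95 × 0.45 = 0.04809375
catalan: 0.1 × 0.9 × 0.25 × 0.25 = 0.005625
Highest score → spanish.

spanish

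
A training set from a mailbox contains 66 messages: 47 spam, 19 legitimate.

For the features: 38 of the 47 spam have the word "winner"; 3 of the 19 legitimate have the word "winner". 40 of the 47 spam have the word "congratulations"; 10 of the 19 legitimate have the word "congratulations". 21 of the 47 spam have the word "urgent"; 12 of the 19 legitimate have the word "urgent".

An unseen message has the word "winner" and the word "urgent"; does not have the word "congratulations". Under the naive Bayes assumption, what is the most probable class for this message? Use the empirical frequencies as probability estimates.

spam

spam: (47/66) × (38/47) × (7/47) × (21/47) ≈ 0.0383143
legitimate: (19/66) × (3/19) × (9/19) × (12/19) ≈ 0.0135986
Highest score → spam.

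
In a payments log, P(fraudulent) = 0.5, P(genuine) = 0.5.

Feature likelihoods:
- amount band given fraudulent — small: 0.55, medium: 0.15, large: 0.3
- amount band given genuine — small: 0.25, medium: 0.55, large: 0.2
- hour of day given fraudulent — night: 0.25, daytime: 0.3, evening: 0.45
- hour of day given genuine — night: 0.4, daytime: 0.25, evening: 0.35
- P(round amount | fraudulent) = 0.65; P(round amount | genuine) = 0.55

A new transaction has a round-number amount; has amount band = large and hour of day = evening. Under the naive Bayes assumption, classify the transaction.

fraudulent

fraudulent: 0.5 × 0.3 × 0.45 × 0.65 = 0.043875
genuine: 0.5 × 0.2 × 0.35 × 0.55 = 0.01925
Highest score → fraudulent.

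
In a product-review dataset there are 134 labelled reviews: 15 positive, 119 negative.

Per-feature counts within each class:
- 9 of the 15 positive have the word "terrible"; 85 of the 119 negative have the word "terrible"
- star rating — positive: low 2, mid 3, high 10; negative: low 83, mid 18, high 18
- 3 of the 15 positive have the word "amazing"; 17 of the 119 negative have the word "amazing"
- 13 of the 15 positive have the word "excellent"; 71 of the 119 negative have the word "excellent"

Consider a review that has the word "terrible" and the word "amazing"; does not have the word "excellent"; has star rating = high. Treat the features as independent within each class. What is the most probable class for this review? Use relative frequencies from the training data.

positive: (15/134) × (9/15) × (10/15) × (3/15) × (2/15) ≈ 0.00119403
negative: (119/134) × (85/119) × (18/119) × (17/119) × (48/119) ≈ 0.00552886
Highest score → negative.

negative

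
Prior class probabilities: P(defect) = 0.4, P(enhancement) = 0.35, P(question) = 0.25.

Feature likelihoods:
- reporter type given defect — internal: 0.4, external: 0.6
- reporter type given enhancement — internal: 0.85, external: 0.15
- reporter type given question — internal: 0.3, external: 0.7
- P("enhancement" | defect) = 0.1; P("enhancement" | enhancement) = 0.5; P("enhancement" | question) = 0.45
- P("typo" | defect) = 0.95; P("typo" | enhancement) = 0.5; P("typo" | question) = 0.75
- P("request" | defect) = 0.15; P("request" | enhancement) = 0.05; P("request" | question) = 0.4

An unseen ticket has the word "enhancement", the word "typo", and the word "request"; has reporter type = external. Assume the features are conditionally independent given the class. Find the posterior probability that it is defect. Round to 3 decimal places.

0.123

defect: 0.4 × 0.6 × 0.1 × 0.95 × 0.15 = 0.00342
enhancement: 0.35 × 0.15 × 0.5 × 0.5 × 0.05 = 0.00065625
question: 0.25 × 0.7 × 0.45 × 0.75 × 0.4 = 0.023625
P(defect | x) = 0.00342 / 0.02770125 ≈ 0.123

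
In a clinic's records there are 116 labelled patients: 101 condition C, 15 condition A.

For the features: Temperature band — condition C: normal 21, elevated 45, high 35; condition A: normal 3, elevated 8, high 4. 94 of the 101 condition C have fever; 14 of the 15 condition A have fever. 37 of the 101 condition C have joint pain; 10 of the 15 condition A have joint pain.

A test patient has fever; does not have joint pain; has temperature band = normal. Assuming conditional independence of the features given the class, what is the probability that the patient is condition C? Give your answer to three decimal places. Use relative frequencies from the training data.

0.930

condition C: (101/116) × (21/101) × (94/101) × (64/101) ≈ 0.106764
condition A: (15/116) × (3/15) × (14/15) × (5/15) ≈ 0.00804598
P(condition C | x) = 0.106764 / 0.11480998 ≈ 0.930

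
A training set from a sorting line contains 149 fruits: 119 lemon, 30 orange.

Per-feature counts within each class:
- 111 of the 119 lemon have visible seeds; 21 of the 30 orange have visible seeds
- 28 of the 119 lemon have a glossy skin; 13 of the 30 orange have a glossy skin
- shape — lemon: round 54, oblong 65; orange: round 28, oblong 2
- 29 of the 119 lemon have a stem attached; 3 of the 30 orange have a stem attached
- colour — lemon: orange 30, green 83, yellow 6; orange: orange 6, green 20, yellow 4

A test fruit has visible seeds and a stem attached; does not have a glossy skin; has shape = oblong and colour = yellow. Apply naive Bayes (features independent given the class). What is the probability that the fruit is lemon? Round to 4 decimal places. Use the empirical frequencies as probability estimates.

lemon: (119/149) × (111/119) × (91/119) × (65/119) × (29/119) × (6/119) ≈ 0.00382343
orange: (30/149) × (21/30) × (17/30) × (2/30) × (3/30) × (4/30) ≈ 0.0000709918
P(lemon | x) = 0.00382343 / 0.0038944218 ≈ 0.9818

0.9818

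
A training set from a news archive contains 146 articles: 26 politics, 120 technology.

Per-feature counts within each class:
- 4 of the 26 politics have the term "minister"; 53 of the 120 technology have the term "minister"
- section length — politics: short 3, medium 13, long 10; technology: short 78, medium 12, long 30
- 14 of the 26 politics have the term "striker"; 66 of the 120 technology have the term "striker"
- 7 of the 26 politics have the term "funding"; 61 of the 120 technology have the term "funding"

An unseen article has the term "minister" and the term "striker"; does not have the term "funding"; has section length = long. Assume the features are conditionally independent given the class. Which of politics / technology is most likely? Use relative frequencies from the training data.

politics: (26/146) × (4/26) × (10/26) × (14/26) × (19/26) ≈ 0.00414638
technology: (120/146) × (53/120) × (30/120) × (66/120) × (59/120) ≈ 0.0245412
Highest score → technology.

technology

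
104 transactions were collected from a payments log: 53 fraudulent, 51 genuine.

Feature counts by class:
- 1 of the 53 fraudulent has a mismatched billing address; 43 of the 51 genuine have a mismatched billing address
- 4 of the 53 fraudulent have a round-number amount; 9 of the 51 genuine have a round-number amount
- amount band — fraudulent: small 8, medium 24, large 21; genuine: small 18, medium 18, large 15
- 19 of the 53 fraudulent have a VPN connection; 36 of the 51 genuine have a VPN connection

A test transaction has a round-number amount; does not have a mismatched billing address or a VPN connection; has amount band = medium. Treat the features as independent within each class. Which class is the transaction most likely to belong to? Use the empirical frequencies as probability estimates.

fraudulent

fraudulent: (53/104) × (52/53) × (4/53) × (24/53) × (34/53) ≈ 0.0109621
genuine: (51/104) × (8/51) × (9/51) × (18/51) × (15/51) ≈ 0.00140913
Highest score → fraudulent.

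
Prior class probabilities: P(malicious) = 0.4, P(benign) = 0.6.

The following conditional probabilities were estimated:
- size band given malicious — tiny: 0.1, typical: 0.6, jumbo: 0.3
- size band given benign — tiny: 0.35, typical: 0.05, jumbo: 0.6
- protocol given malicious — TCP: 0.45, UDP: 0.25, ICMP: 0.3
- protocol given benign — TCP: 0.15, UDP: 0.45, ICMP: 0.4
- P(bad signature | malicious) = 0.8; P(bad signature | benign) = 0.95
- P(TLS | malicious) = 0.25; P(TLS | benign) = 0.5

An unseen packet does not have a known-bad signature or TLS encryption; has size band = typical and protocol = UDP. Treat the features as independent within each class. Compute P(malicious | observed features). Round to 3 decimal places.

0.964

malicious: 0.4 × 0.6 × 0.25 × (1−0.8) × (1−0.25) = 0.009
benign: 0.6 × 0.05 × 0.45 × (1−0.95) × (1−0.5) = 0.0003375
P(malicious | x) = 0.009 / 0.0093375 ≈ 0.964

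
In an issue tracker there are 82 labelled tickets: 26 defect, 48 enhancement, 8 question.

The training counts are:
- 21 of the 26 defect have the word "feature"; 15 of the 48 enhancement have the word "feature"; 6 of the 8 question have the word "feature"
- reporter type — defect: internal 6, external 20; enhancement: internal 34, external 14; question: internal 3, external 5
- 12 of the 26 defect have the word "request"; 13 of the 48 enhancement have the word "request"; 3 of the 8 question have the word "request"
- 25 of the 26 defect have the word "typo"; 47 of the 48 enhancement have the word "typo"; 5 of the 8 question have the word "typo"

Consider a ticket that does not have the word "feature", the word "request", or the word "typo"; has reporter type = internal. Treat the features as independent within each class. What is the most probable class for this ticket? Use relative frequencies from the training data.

enhancement

defect: (26/82) × (5/26) × (6/26) × (14/26) × (1/26) ≈ 0.000291417
enhancement: (48/82) × (33/48) × (34/48) × (35/48) × (1/48) ≈ 0.00433035
question: (8/82) × (2/8) × (3/8) × (5/8) × (3/8) ≈ 0.00214367
Highest score → enhancement.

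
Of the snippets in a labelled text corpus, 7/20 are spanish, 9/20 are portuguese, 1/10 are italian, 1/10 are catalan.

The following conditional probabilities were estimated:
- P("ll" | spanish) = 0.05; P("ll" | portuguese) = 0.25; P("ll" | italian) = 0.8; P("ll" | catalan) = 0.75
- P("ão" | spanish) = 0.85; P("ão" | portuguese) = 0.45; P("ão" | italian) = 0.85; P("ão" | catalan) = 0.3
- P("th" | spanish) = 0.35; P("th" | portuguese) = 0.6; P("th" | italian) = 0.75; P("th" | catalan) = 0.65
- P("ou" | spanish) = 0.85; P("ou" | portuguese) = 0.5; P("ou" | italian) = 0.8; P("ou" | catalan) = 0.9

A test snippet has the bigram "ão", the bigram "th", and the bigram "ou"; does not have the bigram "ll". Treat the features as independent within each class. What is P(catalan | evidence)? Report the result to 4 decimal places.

0.0304

spanish: 0.35 × (1−0.05) × 0.85 × 0.35 × 0.85 = 0.0840809375
portuguese: 0.45 × (1−0.25) × 0.45 × 0.6 × 0.5 = 0.0455625
italian: 0.1 × (1−0.8) × 0.85 × 0.75 × 0.8 = 0.0102
catalan: 0.1 × (1−0.75) × 0.3 × 0.65 × 0.9 = 0.0043875
P(catalan | x) = 0.0043875 / 0.1442309375 ≈ 0.0304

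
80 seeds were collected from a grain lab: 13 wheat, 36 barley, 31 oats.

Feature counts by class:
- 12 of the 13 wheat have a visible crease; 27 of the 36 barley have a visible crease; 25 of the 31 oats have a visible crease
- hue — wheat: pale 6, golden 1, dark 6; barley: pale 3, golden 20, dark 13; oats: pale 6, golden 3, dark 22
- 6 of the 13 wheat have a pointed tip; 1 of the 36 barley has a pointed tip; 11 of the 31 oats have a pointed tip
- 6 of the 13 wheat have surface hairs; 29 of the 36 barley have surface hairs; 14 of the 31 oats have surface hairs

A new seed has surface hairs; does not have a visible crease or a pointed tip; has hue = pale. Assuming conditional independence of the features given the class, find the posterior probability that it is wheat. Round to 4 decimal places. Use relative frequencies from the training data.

wheat: (13/80) × (1/13) × (6/13) × (7/13) × (6/13) ≈ 0.00143377
barley: (36/80) × (9/36) × (3/36) × (35/36) × (29/36) ≈ 0.0073423
oats: (31/80) × (6/31) × (6/31) × (20/31) × (14/31) ≈ 0.00422947
P(wheat | x) = 0.00143377 / 0.01300554 ≈ 0.1102

0.1102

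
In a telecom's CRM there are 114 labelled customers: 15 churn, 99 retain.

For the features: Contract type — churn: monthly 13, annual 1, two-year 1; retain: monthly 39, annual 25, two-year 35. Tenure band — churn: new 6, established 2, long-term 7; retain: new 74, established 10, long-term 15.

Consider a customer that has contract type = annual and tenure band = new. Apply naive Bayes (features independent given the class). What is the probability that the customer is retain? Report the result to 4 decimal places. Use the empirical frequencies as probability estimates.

0.9790

churn: (15/114) × (1/15) × (6/15) ≈ 0.00350877
retain: (99/114) × (25/99) × (74/99) ≈ 0.16392
P(retain | x) = 0.16392 / 0.16742877 ≈ 0.9790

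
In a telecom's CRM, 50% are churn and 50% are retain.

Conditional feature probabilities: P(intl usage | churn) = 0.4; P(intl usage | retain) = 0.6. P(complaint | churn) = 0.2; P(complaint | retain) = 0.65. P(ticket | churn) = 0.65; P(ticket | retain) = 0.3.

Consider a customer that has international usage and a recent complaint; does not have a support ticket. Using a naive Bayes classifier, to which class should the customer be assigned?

churn: 0.5 × 0.4 × 0.2 × (1−0.65) = 0.014
retain: 0.5 × 0.6 × 0.65 × (1−0.3) = 0.1365
Highest score → retain.

retain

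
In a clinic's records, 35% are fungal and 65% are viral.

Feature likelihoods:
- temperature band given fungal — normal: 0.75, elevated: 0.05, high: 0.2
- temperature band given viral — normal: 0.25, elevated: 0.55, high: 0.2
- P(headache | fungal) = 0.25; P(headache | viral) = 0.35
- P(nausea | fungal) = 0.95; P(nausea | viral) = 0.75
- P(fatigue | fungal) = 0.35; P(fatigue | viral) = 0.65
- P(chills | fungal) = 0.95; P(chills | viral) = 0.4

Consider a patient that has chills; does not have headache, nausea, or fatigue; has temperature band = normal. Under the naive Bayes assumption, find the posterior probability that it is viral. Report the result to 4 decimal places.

0.3782

fungal: 0.35 × 0.75 × (1−0.25) × (1−0.95) × (1−0.35) × 0.95 = 0.006078515625
viral: 0.65 × 0.25 × (1−0.35) × (1−0.75) × (1−0.65) × 0.4 = 0.003696875
P(viral | x) = 0.003696875 / 0.009775390625 ≈ 0.3782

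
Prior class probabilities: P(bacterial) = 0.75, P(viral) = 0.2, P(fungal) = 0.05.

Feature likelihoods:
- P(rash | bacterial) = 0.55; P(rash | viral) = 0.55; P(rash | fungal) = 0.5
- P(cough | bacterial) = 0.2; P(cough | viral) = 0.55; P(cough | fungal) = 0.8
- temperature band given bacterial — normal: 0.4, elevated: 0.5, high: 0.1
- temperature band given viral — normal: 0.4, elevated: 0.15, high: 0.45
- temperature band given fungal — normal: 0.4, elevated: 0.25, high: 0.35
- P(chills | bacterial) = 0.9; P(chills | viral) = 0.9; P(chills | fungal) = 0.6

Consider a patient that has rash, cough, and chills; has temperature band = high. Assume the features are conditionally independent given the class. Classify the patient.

bacterial: 0.75 × 0.55 × 0.2 × 0.1 × 0.9 = 0.007425
viral: 0.2 × 0.55 × 0.55 × 0.45 × 0.9 = 0.0245025
fungal: 0.05 × 0.5 × 0.8 × 0.35 × 0.6 = 0.0042
Highest score → viral.

viral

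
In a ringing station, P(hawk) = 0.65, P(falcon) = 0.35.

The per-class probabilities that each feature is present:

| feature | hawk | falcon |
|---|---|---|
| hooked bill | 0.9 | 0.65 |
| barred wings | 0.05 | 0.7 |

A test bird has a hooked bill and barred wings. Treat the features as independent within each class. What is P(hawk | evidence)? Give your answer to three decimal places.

0.155

hawk: 0.65 × 0.9 × 0.05 = 0.02925
falcon: 0.35 × 0.65 × 0.7 = 0.15925
P(hawk | x) = 0.02925 / 0.1885 ≈ 0.155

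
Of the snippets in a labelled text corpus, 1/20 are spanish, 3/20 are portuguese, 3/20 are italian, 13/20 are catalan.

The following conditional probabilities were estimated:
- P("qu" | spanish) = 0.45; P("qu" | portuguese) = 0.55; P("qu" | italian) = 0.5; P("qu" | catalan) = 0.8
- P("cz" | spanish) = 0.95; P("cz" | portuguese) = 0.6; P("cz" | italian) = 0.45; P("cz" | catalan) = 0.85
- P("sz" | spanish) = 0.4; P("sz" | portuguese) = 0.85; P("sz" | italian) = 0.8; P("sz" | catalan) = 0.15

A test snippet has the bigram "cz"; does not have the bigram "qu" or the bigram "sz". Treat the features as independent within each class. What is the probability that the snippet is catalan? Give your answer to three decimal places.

0.767

spanish: 0.05 × (1−0.45) × 0.95 × (1−0.4) = 0.015675
portuguese: 0.15 × (1−0.55) × 0.6 × (1−0.85) = 0.006075
italian: 0.15 × (1−0.5) × 0.45 × (1−0.8) = 0.00675
catalan: 0.65 × (1−0.8) × 0.85 × (1−0.15) = 0.093925
P(catalan | x) = 0.093925 / 0.122425 ≈ 0.767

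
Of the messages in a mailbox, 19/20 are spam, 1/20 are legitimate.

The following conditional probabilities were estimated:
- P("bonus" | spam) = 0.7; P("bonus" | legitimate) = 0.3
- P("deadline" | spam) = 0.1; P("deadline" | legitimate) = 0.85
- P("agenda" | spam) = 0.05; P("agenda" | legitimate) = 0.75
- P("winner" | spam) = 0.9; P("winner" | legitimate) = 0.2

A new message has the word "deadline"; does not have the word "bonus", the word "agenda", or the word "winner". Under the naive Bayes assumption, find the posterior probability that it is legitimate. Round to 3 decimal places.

0.687

spam: 0.95 × (1−0.7) × 0.1 × (1−0.05) × (1−0.9) = 0.0027075
legitimate: 0.05 × (1−0.3) × 0.85 × (1−0.75) × (1−0.2) = 0.00595
P(legitimate | x) = 0.00595 / 0.0086575 ≈ 0.687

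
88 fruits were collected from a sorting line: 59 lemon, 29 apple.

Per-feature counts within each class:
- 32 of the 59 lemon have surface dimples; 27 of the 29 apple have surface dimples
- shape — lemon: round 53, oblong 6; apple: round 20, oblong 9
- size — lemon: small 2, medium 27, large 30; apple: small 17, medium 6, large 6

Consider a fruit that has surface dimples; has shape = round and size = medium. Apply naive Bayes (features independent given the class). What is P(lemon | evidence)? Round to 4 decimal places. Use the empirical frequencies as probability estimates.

0.7735

lemon: (59/88) × (32/59) × (53/59) × (27/59) ≈ 0.149487
apple: (29/88) × (27/29) × (20/29) × (6/29) ≈ 0.0437791
P(lemon | x) = 0.149487 / 0.1932661 ≈ 0.7735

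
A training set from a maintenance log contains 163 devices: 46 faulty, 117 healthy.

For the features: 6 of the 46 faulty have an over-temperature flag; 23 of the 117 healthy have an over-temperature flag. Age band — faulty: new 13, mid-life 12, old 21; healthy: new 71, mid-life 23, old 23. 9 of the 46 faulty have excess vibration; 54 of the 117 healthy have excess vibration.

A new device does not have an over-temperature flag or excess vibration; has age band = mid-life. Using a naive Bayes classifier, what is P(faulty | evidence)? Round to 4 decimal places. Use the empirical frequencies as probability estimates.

faulty: (46/163) × (40/46) × (12/46) × (37/46) ≈ 0.051492
healthy: (117/163) × (94/117) × (23/117) × (63/117) ≈ 0.0610431
P(faulty | x) = 0.051492 / 0.1125351 ≈ 0.4576

0.4576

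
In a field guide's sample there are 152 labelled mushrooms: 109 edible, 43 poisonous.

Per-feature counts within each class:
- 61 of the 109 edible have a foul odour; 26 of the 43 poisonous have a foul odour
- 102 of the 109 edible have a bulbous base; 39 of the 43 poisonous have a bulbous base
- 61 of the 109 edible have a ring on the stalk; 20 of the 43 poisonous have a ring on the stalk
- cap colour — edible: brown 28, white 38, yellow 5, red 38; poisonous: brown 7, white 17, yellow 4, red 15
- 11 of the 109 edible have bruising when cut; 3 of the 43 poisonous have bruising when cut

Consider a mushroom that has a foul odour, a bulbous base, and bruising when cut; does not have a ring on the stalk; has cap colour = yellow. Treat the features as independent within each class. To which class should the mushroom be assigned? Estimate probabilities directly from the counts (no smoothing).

edible

edible: (109/152) × (61/109) × (102/109) × (48/109) × (5/109) × (11/109) ≈ 0.000765569
poisonous: (43/152) × (26/43) × (39/43) × (23/43) × (4/43) × (3/43) ≈ 0.000538554
Highest score → edible.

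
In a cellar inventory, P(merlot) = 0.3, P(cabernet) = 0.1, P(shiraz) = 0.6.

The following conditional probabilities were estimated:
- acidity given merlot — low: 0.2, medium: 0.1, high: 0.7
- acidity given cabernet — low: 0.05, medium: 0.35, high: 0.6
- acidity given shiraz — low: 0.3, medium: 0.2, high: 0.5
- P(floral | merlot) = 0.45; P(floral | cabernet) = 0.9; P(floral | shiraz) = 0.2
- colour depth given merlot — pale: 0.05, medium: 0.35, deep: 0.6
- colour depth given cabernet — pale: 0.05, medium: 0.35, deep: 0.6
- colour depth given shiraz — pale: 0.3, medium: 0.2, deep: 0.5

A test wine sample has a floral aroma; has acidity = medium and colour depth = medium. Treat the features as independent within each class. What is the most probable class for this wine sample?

cabernet

merlot: 0.3 × 0.1 × 0.45 × 0.35 = 0.004725
cabernet: 0.1 × 0.35 × 0.9 × 0.35 = 0.011025
shiraz: 0.6 × 0.2 × 0.2 × 0.2 = 0.0048
Highest score → cabernet.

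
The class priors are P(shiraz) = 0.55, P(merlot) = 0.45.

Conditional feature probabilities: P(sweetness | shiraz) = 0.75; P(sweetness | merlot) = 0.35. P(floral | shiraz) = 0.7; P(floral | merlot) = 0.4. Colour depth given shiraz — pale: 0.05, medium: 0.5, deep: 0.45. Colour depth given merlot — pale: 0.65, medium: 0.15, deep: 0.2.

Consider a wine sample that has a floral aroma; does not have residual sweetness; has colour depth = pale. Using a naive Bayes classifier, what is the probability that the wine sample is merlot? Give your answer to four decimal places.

shiraz: 0.55 × (1−0.75) × 0.7 × 0.05 = 0.0048125
merlot: 0.45 × (1−0.35) × 0.4 × 0.65 = 0.07605
P(merlot | x) = 0.07605 / 0.0808625 ≈ 0.9405

0.9405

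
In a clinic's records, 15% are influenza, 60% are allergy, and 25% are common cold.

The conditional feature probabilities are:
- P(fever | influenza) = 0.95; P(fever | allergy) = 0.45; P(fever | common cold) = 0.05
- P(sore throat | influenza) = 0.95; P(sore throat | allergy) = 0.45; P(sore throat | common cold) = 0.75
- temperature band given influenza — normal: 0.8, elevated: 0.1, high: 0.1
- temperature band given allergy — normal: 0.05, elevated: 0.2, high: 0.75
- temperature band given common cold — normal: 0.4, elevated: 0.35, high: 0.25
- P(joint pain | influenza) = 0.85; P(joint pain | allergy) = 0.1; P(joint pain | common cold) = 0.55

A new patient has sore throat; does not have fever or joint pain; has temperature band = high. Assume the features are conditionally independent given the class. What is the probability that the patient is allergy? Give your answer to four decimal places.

influenza: 0.15 × (1−0.95) × 0.95 × 0.1 × (1−0.85) = 0.000106875
allergy: 0.6 × (1−0.45) × 0.45 × 0.75 × (1−0.1) = 0.1002375
common cold: 0.25 × (1−0.05) × 0.75 × 0.25 × (1−0.55) = 0.0200390625
P(allergy | x) = 0.1002375 / 0.1203834375 ≈ 0.8327

0.8327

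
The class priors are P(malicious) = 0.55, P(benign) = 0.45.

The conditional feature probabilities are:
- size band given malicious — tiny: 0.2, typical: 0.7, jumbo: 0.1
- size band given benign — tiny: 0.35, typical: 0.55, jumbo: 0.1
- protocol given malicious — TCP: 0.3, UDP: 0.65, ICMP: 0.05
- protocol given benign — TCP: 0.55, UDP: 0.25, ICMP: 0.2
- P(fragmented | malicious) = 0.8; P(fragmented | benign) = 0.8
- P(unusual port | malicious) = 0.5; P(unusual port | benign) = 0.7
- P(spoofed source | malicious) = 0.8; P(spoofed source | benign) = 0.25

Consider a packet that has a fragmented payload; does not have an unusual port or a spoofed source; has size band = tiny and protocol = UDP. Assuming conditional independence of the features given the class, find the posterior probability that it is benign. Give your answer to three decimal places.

malicious: 0.55 × 0.2 × 0.65 × 0.8 × (1−0.5) × (1−0.8) = 0.00572
benign: 0.45 × 0.35 × 0.25 × 0.8 × (1−0.7) × (1−0.25) = 0.0070875
P(benign | x) = 0.0070875 / 0.0128075 ≈ 0.553

0.553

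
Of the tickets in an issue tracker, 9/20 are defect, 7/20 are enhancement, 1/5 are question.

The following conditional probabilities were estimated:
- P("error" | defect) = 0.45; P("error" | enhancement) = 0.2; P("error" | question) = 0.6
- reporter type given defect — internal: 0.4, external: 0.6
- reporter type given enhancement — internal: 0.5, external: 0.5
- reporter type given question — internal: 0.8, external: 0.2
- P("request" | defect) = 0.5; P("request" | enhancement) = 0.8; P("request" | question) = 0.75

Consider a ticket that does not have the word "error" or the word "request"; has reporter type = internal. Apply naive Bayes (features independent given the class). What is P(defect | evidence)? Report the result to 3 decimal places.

0.529

defect: 0.45 × (1−0.45) × 0.4 × (1−0.5) = 0.0495
enhancement: 0.35 × (1−0.2) × 0.5 × (1−0.8) = 0.028
question: 0.2 × (1−0.6) × 0.8 × (1−0.75) = 0.016
P(defect | x) = 0.0495 / 0.0935 ≈ 0.529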